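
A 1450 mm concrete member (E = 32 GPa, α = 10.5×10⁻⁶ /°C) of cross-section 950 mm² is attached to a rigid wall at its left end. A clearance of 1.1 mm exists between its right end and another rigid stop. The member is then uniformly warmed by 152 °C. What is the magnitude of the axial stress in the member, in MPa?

σ ≈ 26.8 MPa (compressive)

If the wall were absent the member would grow by αΔT L = 10.5×10⁻⁶ × 152 × 1450 = 2.314 mm.
After closing the 1.1 mm clearance, 2.314 − 1.1 = 1.214 mm of expansion remains to be suppressed by the wall.
That suppressed elongation corresponds to σ = E·Δ/L = 32×10³ × 1.214/1450 = 26.8 MPa.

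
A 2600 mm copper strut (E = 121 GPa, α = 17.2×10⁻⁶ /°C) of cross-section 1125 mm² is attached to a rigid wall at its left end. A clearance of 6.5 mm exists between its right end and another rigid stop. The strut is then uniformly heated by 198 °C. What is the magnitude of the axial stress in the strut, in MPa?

Free thermal elongation = αΔT L = 17.2×10⁻⁶ × 198 × 2600 = 8.855 mm.
The gap closes (δ_free > 6.5 mm) and the wall then resists a further 8.855 − 6.5 = 2.355 mm of expansion.
So σ = E(δ_free − g)/L = 121×10³ × 2.355/2600 = 109.6 MPa.

σ ≈ 110 MPa (compressive)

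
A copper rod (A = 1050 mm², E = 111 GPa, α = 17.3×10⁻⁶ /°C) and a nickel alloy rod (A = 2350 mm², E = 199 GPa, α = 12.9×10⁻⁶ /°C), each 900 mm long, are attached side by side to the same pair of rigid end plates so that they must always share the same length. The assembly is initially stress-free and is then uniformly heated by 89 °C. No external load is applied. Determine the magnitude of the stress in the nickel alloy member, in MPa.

Equilibrium of a rigid end plate with no external load gives equal and opposite internal forces ±P in the two members. Since α_{copper} > α_{nickel alloy}, heating drives the copper into compression and the nickel alloy into tension.
Compatibility of the two members (thermal + elastic change equal): (α₁ − α₂)ΔT = P·[1/(A₁E₁) + 1/(A₂E₂)].
|α₁ − α₂|·ΔT = 4.4×10⁻⁶ × 89 = 0.0003916.
1/(A₁E₁) + 1/(A₂E₂) = 1/(1050×111×10³) + 1/(2350×199×10³) = 1.072×10⁻⁸ N⁻¹.
P = 0.0003916 / 1.072×10⁻⁸ = 36540 N = 36.54 kN.
σ_{nickel alloy} = P/A₂ = 36540/2350 = 15.55 MPa, tensile.

σ ≈ 15.5 MPa (tensile)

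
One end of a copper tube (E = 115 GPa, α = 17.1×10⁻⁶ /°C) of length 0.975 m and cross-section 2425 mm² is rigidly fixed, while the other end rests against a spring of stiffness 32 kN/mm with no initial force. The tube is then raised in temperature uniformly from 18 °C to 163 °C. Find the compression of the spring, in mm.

δ ≈ 2.17 mm

Free thermal expansion: δ_free = αΔT L = 17.1×10⁻⁶ × 145 × 975 = 2.418 mm.
With a force P in the spring, the elastic change of the tube is PL/(AE) and that of the spring is P/k; compatibility requires their sum to equal δ_free.
So P = δ_free / [L/(AE) + 1/k] = 2.418 / [ 975/(2425×115×10³) + 1/(32×10³) ].
P = 2.418 / 3.475×10⁻⁵ = 69580 N.
Spring compression = P/k = 69580/(32×10³) = 2.174 mm.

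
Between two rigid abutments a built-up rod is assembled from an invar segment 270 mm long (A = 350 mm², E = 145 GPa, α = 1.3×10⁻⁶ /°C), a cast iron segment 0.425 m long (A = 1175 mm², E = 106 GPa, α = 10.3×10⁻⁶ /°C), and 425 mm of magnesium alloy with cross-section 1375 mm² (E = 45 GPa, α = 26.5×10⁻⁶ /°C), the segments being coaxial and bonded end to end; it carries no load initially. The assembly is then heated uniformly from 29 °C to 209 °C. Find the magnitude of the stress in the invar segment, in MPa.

σ ≈ 527 MPa (compressive)

Free thermal expansion of the whole bar: Σ αᵢΔT Lᵢ = 1.3×10⁻⁶×180×270 + 10.3×10⁻⁶×180×425 + 26.5×10⁻⁶×180×425 = 2.878 mm.
The walls prevent any net length change, so an axial force P (same in every segment) develops. Compatibility: P · Σ Lᵢ/(AᵢEᵢ) = δ_free.
The series flexibility is Σ Lᵢ/(AᵢEᵢ) = 270/(350×145×10³) + 425/(1175×106×10³) + 425/(1375×45×10³) = 1.56×10⁻⁵ mm/N.
P = 2.878 / 1.56×10⁻⁵ = 184500 N = 184.5 kN, compressive.
σ_{invar} = P / A = 184500 / 350 = 527.1 MPa.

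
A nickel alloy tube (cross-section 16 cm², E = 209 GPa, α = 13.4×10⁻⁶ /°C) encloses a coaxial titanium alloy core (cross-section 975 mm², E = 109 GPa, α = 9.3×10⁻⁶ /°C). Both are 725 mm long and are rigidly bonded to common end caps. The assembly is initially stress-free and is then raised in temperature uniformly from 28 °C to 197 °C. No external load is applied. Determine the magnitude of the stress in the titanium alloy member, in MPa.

Both members must finish at the same length. With the larger α, the nickel alloy tends to over-expand; the plates restrain it, putting the nickel alloy in compression and the titanium alloy in tension. With no external load the two internal forces are equal and opposite, magnitude P.
Equating the net (thermal + elastic) strains gives |α₁ − α₂|·ΔT = P·[1/(A₁E₁) + 1/(A₂E₂)].
|α₁ − α₂|·ΔT = 4.1×10⁻⁶ × 169 = 0.0006929.
1/(A₁E₁) + 1/(A₂E₂) = 1/(1600×209×10³) + 1/(975×109×10³) = 1.24×10⁻⁸ N⁻¹.
P = 0.0006929 / 1.24×10⁻⁸ = 55880 N = 55.88 kN.
σ_{titanium alloy} = P/A₂ = 55880/975 = 57.31 MPa, tensile.

σ ≈ 57.3 MPa (tensile)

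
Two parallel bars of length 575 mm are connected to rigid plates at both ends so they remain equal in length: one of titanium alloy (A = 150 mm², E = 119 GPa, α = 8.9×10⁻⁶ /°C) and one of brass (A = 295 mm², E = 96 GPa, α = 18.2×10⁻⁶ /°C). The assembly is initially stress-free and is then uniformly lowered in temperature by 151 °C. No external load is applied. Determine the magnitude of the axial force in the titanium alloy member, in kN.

Both members must finish at the same length. With the larger α, the brass tends to over-contract; the plates restrain it, putting the brass in tension and the titanium alloy in compression. With no external load the two internal forces are equal and opposite, magnitude P.
Compatibility of the two members (thermal + elastic change equal): (α₁ − α₂)ΔT = P·[1/(A₁E₁) + 1/(A₂E₂)].
|α₁ − α₂|·ΔT = 9.3×10⁻⁶ × 151 = 0.001404.
1/(A₁E₁) + 1/(A₂E₂) = 1/(150×119×10³) + 1/(295×96×10³) = 9.133×10⁻⁸ N⁻¹.
P = 0.001404 / 9.133×10⁻⁸ = 15380 N = 15.38 kN.

P ≈ 15.4 kN (compressive in the titanium alloy)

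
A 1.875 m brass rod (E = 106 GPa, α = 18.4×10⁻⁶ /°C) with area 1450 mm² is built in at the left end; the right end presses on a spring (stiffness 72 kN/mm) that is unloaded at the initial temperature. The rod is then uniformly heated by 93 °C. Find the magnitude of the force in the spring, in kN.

Free thermal expansion: δ_free = αΔT L = 18.4×10⁻⁶ × 93 × 1875 = 3.208 mm.
With a force P in the spring, the elastic change of the rod is PL/(AE) and that of the spring is P/k; compatibility requires their sum to equal δ_free.
P [ L/(AE) + 1/k ] = δ_free → P [ 1875/(1450×106×10³) + 1/(72×10³) ] = 3.208.
P = 3.208 / 2.609×10⁻⁵ = 123000 N.

P ≈ 123 kN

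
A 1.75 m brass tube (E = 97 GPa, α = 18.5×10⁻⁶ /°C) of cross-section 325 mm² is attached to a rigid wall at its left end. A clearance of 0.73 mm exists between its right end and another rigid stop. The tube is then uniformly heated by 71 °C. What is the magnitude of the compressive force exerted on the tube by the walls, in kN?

If the wall were absent the tube would grow by αΔT L = 18.5×10⁻⁶ × 71 × 1750 = 2.299 mm.
The gap closes (δ_free > 0.73 mm) and the wall then resists a further 2.299 − 0.73 = 1.569 mm of expansion.
Compatibility: PL/(AE) = 1.569 mm, so σ = P/A = E × (1.569/1750) = 86.95 MPa.
P = σA = 86.95 × 325 = 28.26 kN.

P ≈ 28.3 kN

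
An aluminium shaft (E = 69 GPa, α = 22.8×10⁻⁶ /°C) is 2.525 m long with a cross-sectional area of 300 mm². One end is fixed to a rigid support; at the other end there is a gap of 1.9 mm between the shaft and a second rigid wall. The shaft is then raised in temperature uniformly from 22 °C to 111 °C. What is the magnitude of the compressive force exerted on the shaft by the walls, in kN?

P ≈ 26.4 kN

Unrestrained expansion: δ_free = αΔT L = 22.8×10⁻⁶ × 89 × 2525 = 5.124 mm.
This exceeds the 1.9 mm gap, so the wall pushes back. The portion of expansion that must be recovered elastically is δ_free − gap = 5.124 − 1.9 = 3.224 mm.
Compatibility: PL/(AE) = 3.224 mm, so σ = P/A = E × (3.224/2525) = 88.09 MPa.
P = σA = 88.09 × 300 = 26.43 kN.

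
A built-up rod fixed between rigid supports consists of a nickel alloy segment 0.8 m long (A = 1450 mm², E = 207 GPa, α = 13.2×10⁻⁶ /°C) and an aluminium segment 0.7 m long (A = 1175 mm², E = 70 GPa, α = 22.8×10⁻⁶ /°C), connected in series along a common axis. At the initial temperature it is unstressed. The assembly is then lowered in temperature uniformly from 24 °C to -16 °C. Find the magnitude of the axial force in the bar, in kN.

P ≈ 94.9 kN (tensile)

If the supports were absent, the total length change would be Σ αᵢΔT Lᵢ = 13.2×10⁻⁶×40×800 + 22.8×10⁻⁶×40×700 = 1.061 mm.
The walls prevent any net length change, so an axial force P (same in every segment) develops. Compatibility: P · Σ Lᵢ/(AᵢEᵢ) = δ_free.
The series flexibility is Σ Lᵢ/(AᵢEᵢ) = 800/(1450×207×10³) + 700/(1175×70×10³) = 1.118×10⁻⁵ mm/N.
P = 1.061 / 1.118×10⁻⁵ = 94920 N = 94.92 kN, tensile.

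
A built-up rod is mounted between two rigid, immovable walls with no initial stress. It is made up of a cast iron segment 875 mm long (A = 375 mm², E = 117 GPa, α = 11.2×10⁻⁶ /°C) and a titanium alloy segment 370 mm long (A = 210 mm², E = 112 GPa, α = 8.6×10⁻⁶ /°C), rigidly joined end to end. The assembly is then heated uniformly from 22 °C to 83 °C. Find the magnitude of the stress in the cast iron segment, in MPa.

σ ≈ 59.2 MPa (compressive)

With the walls removed the bar would change length by δ_free = Σ αᵢΔT Lᵢ = 11.2×10⁻⁶×61×875 + 8.6×10⁻⁶×61×370 = 0.7919 mm.
Since the ends are fixed, an axial force P builds up, equal in every segment, with P · Σ Lᵢ/(AᵢEᵢ) = δ_free.
The series flexibility is Σ Lᵢ/(AᵢEᵢ) = 875/(375×117×10³) + 370/(210×112×10³) = 3.567×10⁻⁵ mm/N.
P = 0.7919 / 3.567×10⁻⁵ = 22200 N = 22.2 kN, compressive.
σ_{cast iron} = P / A = 22200 / 375 = 59.19 MPa.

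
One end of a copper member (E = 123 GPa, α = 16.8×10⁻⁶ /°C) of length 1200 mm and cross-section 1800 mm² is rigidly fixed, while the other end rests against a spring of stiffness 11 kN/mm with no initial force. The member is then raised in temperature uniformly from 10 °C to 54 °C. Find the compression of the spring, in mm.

If the spring were absent the member would lengthen by αΔT L = 16.8×10⁻⁶ × 44 × 1200 = 0.887 mm.
Let P be the compressive force at the spring. The member shortens elastically by PL/(AE) and the spring compresses by P/k; together these equal δ_free.
P [ L/(AE) + 1/k ] = δ_free → P [ 1200/(1800×123×10³) + 1/(11×10³) ] = 0.887.
P = 0.887 / 9.633×10⁻⁵ = 9208 N.
Spring compression = P/k = 9208/(11×10³) = 0.8371 mm.

δ ≈ 0.837 mm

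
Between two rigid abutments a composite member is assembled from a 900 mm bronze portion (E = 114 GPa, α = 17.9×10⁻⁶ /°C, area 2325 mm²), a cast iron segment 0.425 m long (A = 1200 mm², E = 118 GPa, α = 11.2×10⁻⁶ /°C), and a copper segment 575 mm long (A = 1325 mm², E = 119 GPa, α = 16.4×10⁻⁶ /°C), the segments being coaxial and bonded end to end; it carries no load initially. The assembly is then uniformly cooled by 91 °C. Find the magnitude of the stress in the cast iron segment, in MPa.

σ ≈ 229 MPa (tensile)

Free thermal contraction of the whole bar: Σ αᵢΔT Lᵢ = 17.9×10⁻⁶×91×900 + 11.2×10⁻⁶×91×425 + 16.4×10⁻⁶×91×575 = 2.757 mm.
The walls prevent any net length change, so an axial force P (same in every segment) develops. Compatibility: P · Σ Lᵢ/(AᵢEᵢ) = δ_free.
The series flexibility is Σ Lᵢ/(AᵢEᵢ) = 900/(2325×114×10³) + 425/(1200×118×10³) + 575/(1325×119×10³) = 1.004×10⁻⁵ mm/N.
Hence P = δ_free / Σ(L/AE) = 2.757/1.004×10⁻⁵ = 274.5 kN (tensile).
σ_{cast iron} = P / A = 274500 / 1200 = 228.8 MPa.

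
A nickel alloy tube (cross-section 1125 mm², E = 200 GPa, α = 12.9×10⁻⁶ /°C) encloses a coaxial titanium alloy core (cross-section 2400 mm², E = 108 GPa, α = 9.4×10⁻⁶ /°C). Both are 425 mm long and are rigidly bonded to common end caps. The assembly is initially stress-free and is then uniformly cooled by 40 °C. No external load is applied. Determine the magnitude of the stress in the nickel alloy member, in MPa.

Both members must finish at the same length. With the larger α, the nickel alloy tends to over-contract; the plates restrain it, putting the nickel alloy in tension and the titanium alloy in compression. With no external load the two internal forces are equal and opposite, magnitude P.
Setting the final lengths equal and cancelling L: (α₁ − α₂)ΔT = P/(A₁E₁) + P/(A₂E₂).
|α₁ − α₂|·ΔT = 3.5×10⁻⁶ × 40 = 0.00014.
1/(A₁E₁) + 1/(A₂E₂) = 1/(1125×200×10³) + 1/(2400×108×10³) = 8.302×10⁻⁹ N⁻¹.
So P = 0.00014 / 8.302×10⁻⁹ = 16.86 kN.
σ_{nickel alloy} = P/A₁ = 16860/1125 = 14.99 MPa, tensile.

σ ≈ 15 MPa (tensile)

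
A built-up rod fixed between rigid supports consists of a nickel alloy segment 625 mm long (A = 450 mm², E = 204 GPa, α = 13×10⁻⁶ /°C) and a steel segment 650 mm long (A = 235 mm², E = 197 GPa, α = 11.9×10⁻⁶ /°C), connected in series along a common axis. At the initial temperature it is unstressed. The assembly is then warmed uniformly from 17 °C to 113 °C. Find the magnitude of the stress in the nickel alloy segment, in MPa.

σ ≈ 162 MPa (compressive)

With the walls removed the bar would change length by δ_free = Σ αᵢΔT Lᵢ = 13×10⁻⁶×96×625 + 11.9×10⁻⁶×96×650 = 1.523 mm.
The walls prevent any net length change, so an axial force P (same in every segment) develops. Compatibility: P · Σ Lᵢ/(AᵢEᵢ) = δ_free.
Σ Lᵢ/(AᵢEᵢ) = 625/(450×204×10³) + 650/(235×197×10³) = 2.085×10⁻⁵ mm/N.
P = 1.523 / 2.085×10⁻⁵ = 73030 N = 73.03 kN, compressive.
σ_{nickel alloy} = P / A = 73030 / 450 = 162.3 MPa.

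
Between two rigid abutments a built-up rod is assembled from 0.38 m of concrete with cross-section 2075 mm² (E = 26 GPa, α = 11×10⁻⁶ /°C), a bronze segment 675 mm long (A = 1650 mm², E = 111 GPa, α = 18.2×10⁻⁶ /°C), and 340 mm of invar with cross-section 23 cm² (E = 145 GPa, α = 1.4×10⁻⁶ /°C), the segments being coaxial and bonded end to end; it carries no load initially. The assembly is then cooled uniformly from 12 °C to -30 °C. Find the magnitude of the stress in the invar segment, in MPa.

σ ≈ 26.3 MPa (tensile)

If the supports were absent, the total length change would be Σ αᵢΔT Lᵢ = 11×10⁻⁶×42×380 + 18.2×10⁻⁶×42×675 + 1.4×10⁻⁶×42×340 = 0.7115 mm.
The walls prevent any net length change, so an axial force P (same in every segment) develops. Compatibility: P · Σ Lᵢ/(AᵢEᵢ) = δ_free.
The series flexibility is Σ Lᵢ/(AᵢEᵢ) = 380/(2075×26×10³) + 675/(1650×111×10³) + 340/(2300×145×10³) = 1.175×10⁻⁵ mm/N.
So P = 0.7115 / 1.175×10⁻⁵ = 60.56 kN, tensile.
σ_{invar} = P / A = 60560 / 2300 = 26.33 MPa.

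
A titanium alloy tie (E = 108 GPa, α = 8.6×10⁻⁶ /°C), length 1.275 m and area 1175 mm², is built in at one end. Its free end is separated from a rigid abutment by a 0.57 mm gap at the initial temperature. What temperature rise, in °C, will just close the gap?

The gap closes when αΔT L = 0.57 mm, since the tie is still unstressed at that instant.
So ΔT = g/(αL) = 0.57/(8.6×10⁻⁶ × 1275) = 51.98 °C.

ΔT ≈ 52 °C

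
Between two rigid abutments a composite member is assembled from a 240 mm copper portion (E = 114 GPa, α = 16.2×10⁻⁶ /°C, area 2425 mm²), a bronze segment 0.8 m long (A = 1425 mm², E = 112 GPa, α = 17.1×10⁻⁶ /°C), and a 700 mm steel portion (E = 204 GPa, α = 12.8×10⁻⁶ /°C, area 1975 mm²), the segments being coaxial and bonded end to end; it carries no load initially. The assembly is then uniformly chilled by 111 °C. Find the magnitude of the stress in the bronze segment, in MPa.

σ ≈ 271 MPa (tensile)

With the walls removed the bar would change length by δ_free = Σ αᵢΔT Lᵢ = 16.2×10⁻⁶×111×240 + 17.1×10⁻⁶×111×800 + 12.8×10⁻⁶×111×700 = 2.945 mm.
Since the ends are fixed, an axial force P builds up, equal in every segment, with P · Σ Lᵢ/(AᵢEᵢ) = δ_free.
The series flexibility is Σ Lᵢ/(AᵢEᵢ) = 240/(2425×114×10³) + 800/(1425×112×10³) + 700/(1975×204×10³) = 7.618×10⁻⁶ mm/N.
So P = 2.945 / 7.618×10⁻⁶ = 386.5 kN, tensile.
σ_{bronze} = P / A = 386500 / 1425 = 271.2 MPa.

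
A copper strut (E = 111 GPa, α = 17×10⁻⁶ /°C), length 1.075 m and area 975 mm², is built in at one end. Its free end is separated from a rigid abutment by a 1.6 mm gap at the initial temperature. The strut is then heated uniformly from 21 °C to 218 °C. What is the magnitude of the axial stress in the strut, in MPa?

σ ≈ 207 MPa (compressive)

Free thermal elongation = αΔT L = 17×10⁻⁶ × 197 × 1075 = 3.6 mm.
After closing the 1.6 mm clearance, 3.6 − 1.6 = 2 mm of expansion remains to be suppressed by the wall.
That suppressed elongation corresponds to σ = E·Δ/L = 111×10³ × 2/1075 = 206.5 MPa.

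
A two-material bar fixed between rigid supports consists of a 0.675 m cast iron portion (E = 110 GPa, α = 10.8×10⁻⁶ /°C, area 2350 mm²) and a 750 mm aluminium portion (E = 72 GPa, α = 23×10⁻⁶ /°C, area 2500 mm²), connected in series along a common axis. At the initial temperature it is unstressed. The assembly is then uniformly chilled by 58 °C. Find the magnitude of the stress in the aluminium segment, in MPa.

σ ≈ 84 MPa (tensile)

If the supports were absent, the total length change would be Σ αᵢΔT Lᵢ = 10.8×10⁻⁶×58×675 + 23×10⁻⁶×58×750 = 1.423 mm.
The rigid supports impose zero overall length change; the single axial force P common to all segments must satisfy P Σ Lᵢ/(AᵢEᵢ) = δ_free.
Σ Lᵢ/(AᵢEᵢ) = 675/(2350×110×10³) + 750/(2500×72×10³) = 6.778×10⁻⁶ mm/N.
P = 1.423 / 6.778×10⁻⁶ = 210000 N = 210 kN, tensile.
σ_{aluminium} = P / A = 210000 / 2500 = 84 MPa.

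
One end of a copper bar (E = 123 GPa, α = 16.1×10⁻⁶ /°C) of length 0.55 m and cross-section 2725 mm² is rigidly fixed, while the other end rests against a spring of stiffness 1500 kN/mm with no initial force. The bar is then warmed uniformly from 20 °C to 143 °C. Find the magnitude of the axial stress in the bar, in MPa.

If the spring were absent the bar would lengthen by αΔT L = 16.1×10⁻⁶ × 123 × 550 = 1.089 mm.
Let P be the compressive force at the spring. The bar shortens elastically by PL/(AE) and the spring compresses by P/k; together these equal δ_free.
P [ L/(AE) + 1/k ] = δ_free → P [ 550/(2725×123×10³) + 1/(1500×10³) ] = 1.089.
P = 1.089 / 2.308×10⁻⁶ = 472000 N.
σ = P/A = 472000/2725 = 173.2 MPa.

σ ≈ 173 MPa (compressive)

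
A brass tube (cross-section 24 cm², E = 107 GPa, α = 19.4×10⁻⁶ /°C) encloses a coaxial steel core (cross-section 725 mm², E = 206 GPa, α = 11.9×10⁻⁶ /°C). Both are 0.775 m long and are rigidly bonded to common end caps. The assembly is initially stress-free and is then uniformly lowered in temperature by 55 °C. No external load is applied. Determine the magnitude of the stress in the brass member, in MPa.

Both members must finish at the same length. With the larger α, the brass tends to over-contract; the plates restrain it, putting the brass in tension and the steel in compression. With no external load the two internal forces are equal and opposite, magnitude P.
Setting the final lengths equal and cancelling L: (α₁ − α₂)ΔT = P/(A₁E₁) + P/(A₂E₂).
|α₁ − α₂|·ΔT = 7.5×10⁻⁶ × 55 = 0.0004125.
1/(A₁E₁) + 1/(A₂E₂) = 1/(2400×107×10³) + 1/(725×206×10³) = 1.059×10⁻⁸ N⁻¹.
P = 0.0004125 / 1.059×10⁻⁸ = 38950 N = 38.95 kN.
σ_{brass} = P/A₁ = 38950/2400 = 16.23 MPa, tensile.

σ ≈ 16.2 MPa (tensile)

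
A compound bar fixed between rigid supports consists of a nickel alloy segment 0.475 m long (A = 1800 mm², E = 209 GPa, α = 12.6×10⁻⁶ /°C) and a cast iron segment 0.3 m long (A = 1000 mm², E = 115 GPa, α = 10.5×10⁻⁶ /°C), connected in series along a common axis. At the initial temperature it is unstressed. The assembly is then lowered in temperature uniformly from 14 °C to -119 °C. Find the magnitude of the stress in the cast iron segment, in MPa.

σ ≈ 314 MPa (tensile)

If the supports were absent, the total length change would be Σ αᵢΔT Lᵢ = 12.6×10⁻⁶×133×475 + 10.5×10⁻⁶×133×300 = 1.215 mm.
The walls prevent any net length change, so an axial force P (same in every segment) develops. Compatibility: P · Σ Lᵢ/(AᵢEᵢ) = δ_free.
The series flexibility is Σ Lᵢ/(AᵢEᵢ) = 475/(1800×209×10³) + 300/(1000×115×10³) = 3.871×10⁻⁶ mm/N.
P = 1.215 / 3.871×10⁻⁶ = 313800 N = 313.8 kN, tensile.
σ_{cast iron} = P / A = 313800 / 1000 = 313.8 MPa.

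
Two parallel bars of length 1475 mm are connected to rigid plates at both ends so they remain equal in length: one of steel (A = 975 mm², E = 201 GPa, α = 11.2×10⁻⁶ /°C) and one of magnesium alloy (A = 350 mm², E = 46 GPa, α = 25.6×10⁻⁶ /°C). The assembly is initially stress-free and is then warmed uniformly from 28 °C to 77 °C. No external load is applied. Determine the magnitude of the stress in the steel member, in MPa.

σ ≈ 10.8 MPa (tensile)

Both members must finish at the same length. With the larger α, the magnesium alloy tends to over-expand; the plates restrain it, putting the magnesium alloy in compression and the steel in tension. With no external load the two internal forces are equal and opposite, magnitude P.
Compatibility of the two members (thermal + elastic change equal): (α₁ − α₂)ΔT = P·[1/(A₁E₁) + 1/(A₂E₂)].
|α₁ − α₂|·ΔT = 14.4×10⁻⁶ × 49 = 0.0007056.
1/(A₁E₁) + 1/(A₂E₂) = 1/(975×201×10³) + 1/(350×46×10³) = 6.721×10⁻⁸ N⁻¹.
So P = 0.0007056 / 6.721×10⁻⁸ = 10.5 kN.
σ_{steel} = P/A₁ = 10500/975 = 10.77 MPa, tensile.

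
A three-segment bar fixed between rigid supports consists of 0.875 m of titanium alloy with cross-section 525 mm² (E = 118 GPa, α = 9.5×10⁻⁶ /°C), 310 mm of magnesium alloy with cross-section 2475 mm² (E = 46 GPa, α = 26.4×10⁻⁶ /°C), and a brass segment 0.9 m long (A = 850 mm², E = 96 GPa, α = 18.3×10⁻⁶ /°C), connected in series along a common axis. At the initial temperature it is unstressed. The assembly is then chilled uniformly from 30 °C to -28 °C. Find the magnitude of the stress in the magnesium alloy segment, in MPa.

σ ≈ 27.7 MPa (tensile)

Free thermal contraction of the whole bar: Σ αᵢΔT Lᵢ = 9.5×10⁻⁶×58×875 + 26.4×10⁻⁶×58×310 + 18.3×10⁻⁶×58×900 = 1.912 mm.
The rigid supports impose zero overall length change; the single axial force P common to all segments must satisfy P Σ Lᵢ/(AᵢEᵢ) = δ_free.
Σ Lᵢ/(AᵢEᵢ) = 875/(525×118×10³) + 310/(2475×46×10³) + 900/(850×96×10³) = 2.788×10⁻⁵ mm/N.
P = 1.912 / 2.788×10⁻⁵ = 68590 N = 68.59 kN, tensile.
σ_{magnesium alloy} = P / A = 68590 / 2475 = 27.71 MPa.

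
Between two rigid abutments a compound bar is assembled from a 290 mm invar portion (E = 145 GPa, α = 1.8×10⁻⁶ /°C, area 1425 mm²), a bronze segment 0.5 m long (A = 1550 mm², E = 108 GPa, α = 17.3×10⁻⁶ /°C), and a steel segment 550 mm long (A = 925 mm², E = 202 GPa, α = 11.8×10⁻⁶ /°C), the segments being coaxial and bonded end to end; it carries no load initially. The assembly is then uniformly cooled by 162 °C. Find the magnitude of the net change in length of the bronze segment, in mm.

|ΔL| ≈ 0.368 mm

Free thermal contraction of the whole bar: Σ αᵢΔT Lᵢ = 1.8×10⁻⁶×162×290 + 17.3×10⁻⁶×162×500 + 11.8×10⁻⁶×162×550 = 2.537 mm.
Since the ends are fixed, an axial force P builds up, equal in every segment, with P · Σ Lᵢ/(AᵢEᵢ) = δ_free.
Σ Lᵢ/(AᵢEᵢ) = 290/(1425×145×10³) + 500/(1550×108×10³) + 550/(925×202×10³) = 7.334×10⁻⁶ mm/N.
Hence P = δ_free / Σ(L/AE) = 2.537/7.334×10⁻⁶ = 346 kN (tensile).
For the bronze segment, free thermal change = 17.3×10⁻⁶×162×500 = 1.401 mm and elastic change from P = 346000×500/(1550×108×10³) = 1.033 mm; these oppose, so the net change is 0.368 mm (segment shortens).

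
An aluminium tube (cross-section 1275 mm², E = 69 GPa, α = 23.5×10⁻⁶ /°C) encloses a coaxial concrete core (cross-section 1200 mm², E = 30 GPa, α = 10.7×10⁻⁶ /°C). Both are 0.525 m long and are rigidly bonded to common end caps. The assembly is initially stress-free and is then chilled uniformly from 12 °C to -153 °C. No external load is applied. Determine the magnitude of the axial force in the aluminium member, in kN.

The aluminium has the larger α, so on cooling it would change length more than the concrete if both were free. The rigid plates force a common final length, so the aluminium is put into tension and the concrete into compression, with equal and opposite forces P (no external load).
Compatibility of the two members (thermal + elastic change equal): (α₁ − α₂)ΔT = P·[1/(A₁E₁) + 1/(A₂E₂)].
|α₁ − α₂|·ΔT = 12.8×10⁻⁶ × 165 = 0.002112.
1/(A₁E₁) + 1/(A₂E₂) = 1/(1275×69×10³) + 1/(1200×30×10³) = 3.914×10⁻⁸ N⁻¹.
P = 0.002112 / 3.914×10⁻⁸ = 53950 N = 53.95 kN.

P ≈ 54 kN (tensile in the aluminium)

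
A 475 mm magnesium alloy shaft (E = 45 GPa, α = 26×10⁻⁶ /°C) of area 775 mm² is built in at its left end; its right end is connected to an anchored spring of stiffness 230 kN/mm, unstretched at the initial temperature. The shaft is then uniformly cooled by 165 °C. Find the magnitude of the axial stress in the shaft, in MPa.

Free thermal contraction: δ_free = αΔT L = 26×10⁻⁶ × 165 × 475 = 2.038 mm.
Let P be the tensile force in the spring. The shaft extends elastically by PL/(AE) and the spring stretches by P/k; together these equal δ_free.
P [ L/(AE) + 1/k ] = δ_free → P [ 475/(775×45×10³) + 1/(230×10³) ] = 2.038.
P = 2.038 / 1.797×10⁻⁵ = 113400 N.
σ = P/A = 113400/775 = 146.3 MPa.

σ ≈ 146 MPa (tensile)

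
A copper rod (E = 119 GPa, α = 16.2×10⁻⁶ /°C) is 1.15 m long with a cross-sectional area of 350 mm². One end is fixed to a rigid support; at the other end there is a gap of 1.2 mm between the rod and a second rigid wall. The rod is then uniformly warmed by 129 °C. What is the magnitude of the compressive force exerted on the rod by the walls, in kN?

P ≈ 43.6 kN

Unrestrained expansion: δ_free = αΔT L = 16.2×10⁻⁶ × 129 × 1150 = 2.403 mm.
This exceeds the 1.2 mm gap, so the wall pushes back. The portion of expansion that must be recovered elastically is δ_free − gap = 2.403 − 1.2 = 1.203 mm.
Compatibility: PL/(AE) = 1.203 mm, so σ = P/A = E × (1.203/1150) = 124.5 MPa.
Force on the wall = σA = 124.5 × 350 mm² = 43.58 kN.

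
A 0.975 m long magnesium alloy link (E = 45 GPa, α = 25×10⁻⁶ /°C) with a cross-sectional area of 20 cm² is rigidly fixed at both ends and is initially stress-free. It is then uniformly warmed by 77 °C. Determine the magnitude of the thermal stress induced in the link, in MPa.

σ ≈ 86.6 MPa (compressive)

Because both ends are immovable the net strain is zero, and the suppressed thermal strain is αΔT = 25×10⁻⁶ × 77 = 1925×10⁻⁶.
σ = EαΔT = 45×10³ × 25×10⁻⁶ × 77 = 86.62 MPa (compressive; the link is trying to expand).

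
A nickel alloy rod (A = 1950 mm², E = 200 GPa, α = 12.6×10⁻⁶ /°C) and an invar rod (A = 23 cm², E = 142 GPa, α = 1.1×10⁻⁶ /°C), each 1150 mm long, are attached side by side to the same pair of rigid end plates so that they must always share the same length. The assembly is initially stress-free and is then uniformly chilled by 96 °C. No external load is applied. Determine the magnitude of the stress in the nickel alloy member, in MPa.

Equilibrium of a rigid end plate with no external load gives equal and opposite internal forces ±P in the two members. Since α_{nickel alloy} > α_{invar}, cooling drives the nickel alloy into tension and the invar into compression.
Setting the final lengths equal and cancelling L: (α₁ − α₂)ΔT = P/(A₁E₁) + P/(A₂E₂).
|α₁ − α₂|·ΔT = 11.5×10⁻⁶ × 96 = 0.001104.
1/(A₁E₁) + 1/(A₂E₂) = 1/(1950×200×10³) + 1/(2300×142×10³) = 5.626×10⁻⁹ N⁻¹.
So P = 0.001104 / 5.626×10⁻⁹ = 196.2 kN.
σ_{nickel alloy} = P/A₁ = 196200/1950 = 100.6 MPa, tensile.

σ ≈ 101 MPa (tensile)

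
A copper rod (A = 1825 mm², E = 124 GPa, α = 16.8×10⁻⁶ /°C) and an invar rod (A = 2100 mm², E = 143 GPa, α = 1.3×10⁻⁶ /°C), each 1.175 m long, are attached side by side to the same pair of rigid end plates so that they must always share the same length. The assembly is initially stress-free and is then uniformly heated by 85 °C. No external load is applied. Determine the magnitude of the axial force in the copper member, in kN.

The copper has the larger α, so on heating it would change length more than the invar if both were free. The rigid plates force a common final length, so the copper is put into compression and the invar into tension, with equal and opposite forces P (no external load).
Setting the final lengths equal and cancelling L: (α₁ − α₂)ΔT = P/(A₁E₁) + P/(A₂E₂).
|α₁ − α₂|·ΔT = 15.5×10⁻⁶ × 85 = 0.001318.
1/(A₁E₁) + 1/(A₂E₂) = 1/(1825×124×10³) + 1/(2100×143×10³) = 7.749×10⁻⁹ N⁻¹.
So P = 0.001318 / 7.749×10⁻⁹ = 170 kN.

P ≈ 170 kN (compressive in the copper)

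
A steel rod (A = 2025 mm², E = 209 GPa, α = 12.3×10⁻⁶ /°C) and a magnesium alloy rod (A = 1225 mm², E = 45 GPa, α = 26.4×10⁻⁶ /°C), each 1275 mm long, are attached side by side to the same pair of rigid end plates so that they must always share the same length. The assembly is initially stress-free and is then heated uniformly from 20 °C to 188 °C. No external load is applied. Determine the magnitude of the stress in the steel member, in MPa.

σ ≈ 57.1 MPa (tensile)

Both members must finish at the same length. With the larger α, the magnesium alloy tends to over-expand; the plates restrain it, putting the magnesium alloy in compression and the steel in tension. With no external load the two internal forces are equal and opposite, magnitude P.
Setting the final lengths equal and cancelling L: (α₁ − α₂)ΔT = P/(A₁E₁) + P/(A₂E₂).
|α₁ − α₂|·ΔT = 14.1×10⁻⁶ × 168 = 0.002369.
1/(A₁E₁) + 1/(A₂E₂) = 1/(2025×209×10³) + 1/(1225×45×10³) = 2.05×10⁻⁸ N⁻¹.
P = 0.002369 / 2.05×10⁻⁸ = 115500 N = 115.5 kN.
σ_{steel} = P/A₁ = 115500/2025 = 57.05 MPa, tensile.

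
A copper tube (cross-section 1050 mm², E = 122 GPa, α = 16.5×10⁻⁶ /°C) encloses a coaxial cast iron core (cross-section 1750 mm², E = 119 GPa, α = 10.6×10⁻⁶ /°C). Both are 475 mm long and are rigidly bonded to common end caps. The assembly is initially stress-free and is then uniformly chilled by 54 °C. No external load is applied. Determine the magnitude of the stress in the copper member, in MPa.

σ ≈ 24.1 MPa (tensile)

The copper has the larger α, so on cooling it would change length more than the cast iron if both were free. The rigid plates force a common final length, so the copper is put into tension and the cast iron into compression, with equal and opposite forces P (no external load).
Setting the final lengths equal and cancelling L: (α₁ − α₂)ΔT = P/(A₁E₁) + P/(A₂E₂).
|α₁ − α₂|·ΔT = 5.9×10⁻⁶ × 54 = 0.0003186.
1/(A₁E₁) + 1/(A₂E₂) = 1/(1050×122×10³) + 1/(1750×119×10³) = 1.261×10⁻⁸ N⁻¹.
P = 0.0003186 / 1.261×10⁻⁸ = 25270 N = 25.27 kN.
σ_{copper} = P/A₁ = 25270/1050 = 24.07 MPa, tensile.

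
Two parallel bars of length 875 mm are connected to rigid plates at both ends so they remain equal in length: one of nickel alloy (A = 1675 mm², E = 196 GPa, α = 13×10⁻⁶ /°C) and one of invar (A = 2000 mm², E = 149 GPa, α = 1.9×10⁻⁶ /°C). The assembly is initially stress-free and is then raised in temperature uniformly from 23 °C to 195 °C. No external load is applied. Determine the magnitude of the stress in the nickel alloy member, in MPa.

The nickel alloy has the larger α, so on heating it would change length more than the invar if both were free. The rigid plates force a common final length, so the nickel alloy is put into compression and the invar into tension, with equal and opposite forces P (no external load).
Equating the net (thermal + elastic) strains gives |α₁ − α₂|·ΔT = P·[1/(A₁E₁) + 1/(A₂E₂)].
|α₁ − α₂|·ΔT = 11.1×10⁻⁶ × 172 = 0.001909.
1/(A₁E₁) + 1/(A₂E₂) = 1/(1675×196×10³) + 1/(2000×149×10³) = 6.402×10⁻⁹ N⁻¹.
So P = 0.001909 / 6.402×10⁻⁹ = 298.2 kN.
σ_{nickel alloy} = P/A₁ = 298200/1675 = 178 MPa, compressive.

σ ≈ 178 MPa (compressive)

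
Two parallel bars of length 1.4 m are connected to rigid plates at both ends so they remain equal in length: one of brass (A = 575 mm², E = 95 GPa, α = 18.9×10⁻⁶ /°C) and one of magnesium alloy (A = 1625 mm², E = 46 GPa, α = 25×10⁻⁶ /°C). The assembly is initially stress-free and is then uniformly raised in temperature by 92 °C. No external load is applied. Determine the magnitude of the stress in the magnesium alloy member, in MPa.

σ ≈ 10.9 MPa (compressive)

The magnesium alloy has the larger α, so on heating it would change length more than the brass if both were free. The rigid plates force a common final length, so the magnesium alloy is put into compression and the brass into tension, with equal and opposite forces P (no external load).
Equating the net (thermal + elastic) strains gives |α₁ − α₂|·ΔT = P·[1/(A₁E₁) + 1/(A₂E₂)].
|α₁ − α₂|·ΔT = 6.1×10⁻⁶ × 92 = 0.0005612.
1/(A₁E₁) + 1/(A₂E₂) = 1/(575×95×10³) + 1/(1625×46×10³) = 3.168×10⁻⁸ N⁻¹.
So P = 0.0005612 / 3.168×10⁻⁸ = 17.71 kN.
σ_{magnesium alloy} = P/A₂ = 17710/1625 = 10.9 MPa, compressive.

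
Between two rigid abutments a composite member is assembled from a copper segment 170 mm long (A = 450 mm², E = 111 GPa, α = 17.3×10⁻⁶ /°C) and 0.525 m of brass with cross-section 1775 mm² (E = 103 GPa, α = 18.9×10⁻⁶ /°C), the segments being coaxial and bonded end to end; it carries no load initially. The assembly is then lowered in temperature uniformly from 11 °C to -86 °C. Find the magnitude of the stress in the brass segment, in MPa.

σ ≈ 112 MPa (tensile)

If the supports were absent, the total length change would be Σ αᵢΔT Lᵢ = 17.3×10⁻⁶×97×170 + 18.9×10⁻⁶×97×525 = 1.248 mm.
The walls prevent any net length change, so an axial force P (same in every segment) develops. Compatibility: P · Σ Lᵢ/(AᵢEᵢ) = δ_free.
Σ Lᵢ/(AᵢEᵢ) = 170/(450×111×10³) + 525/(1775×103×10³) = 6.275×10⁻⁶ mm/N.
So P = 1.248 / 6.275×10⁻⁶ = 198.8 kN, tensile.
σ_{brass} = P / A = 198800 / 1775 = 112 MPa.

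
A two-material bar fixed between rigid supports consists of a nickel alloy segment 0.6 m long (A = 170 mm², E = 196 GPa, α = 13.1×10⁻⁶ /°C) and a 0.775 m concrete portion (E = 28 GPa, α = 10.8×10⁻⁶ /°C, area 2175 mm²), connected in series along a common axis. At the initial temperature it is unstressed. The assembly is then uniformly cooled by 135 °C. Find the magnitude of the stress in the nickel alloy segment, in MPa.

Free thermal contraction of the whole bar: Σ αᵢΔT Lᵢ = 13.1×10⁻⁶×135×600 + 10.8×10⁻⁶×135×775 = 2.191 mm.
The rigid supports impose zero overall length change; the single axial force P common to all segments must satisfy P Σ Lᵢ/(AᵢEᵢ) = δ_free.
The series flexibility is Σ Lᵢ/(AᵢEᵢ) = 600/(170×196×10³) + 775/(2175×28×10³) = 3.073×10⁻⁵ mm/N.
So P = 2.191 / 3.073×10⁻⁵ = 71.29 kN, tensile.
σ_{nickel alloy} = P / A = 71290 / 170 = 419.4 MPa.

σ ≈ 419 MPa (tensile)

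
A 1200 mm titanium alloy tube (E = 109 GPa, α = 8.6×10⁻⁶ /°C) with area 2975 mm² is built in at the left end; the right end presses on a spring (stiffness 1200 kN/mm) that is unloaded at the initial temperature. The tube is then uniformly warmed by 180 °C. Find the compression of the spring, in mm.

Free thermal expansion: δ_free = αΔT L = 8.6×10⁻⁶ × 180 × 1200 = 1.858 mm.
With a force P in the spring, the elastic change of the tube is PL/(AE) and that of the spring is P/k; compatibility requires their sum to equal δ_free.
So P = δ_free / [L/(AE) + 1/k] = 1.858 / [ 1200/(2975×109×10³) + 1/(1200×10³) ].
P = 1.858 / 4.534×10⁻⁶ = 409700 N.
Spring compression = P/k = 409700/(1200×10³) = 0.3414 mm.

δ ≈ 0.341 mm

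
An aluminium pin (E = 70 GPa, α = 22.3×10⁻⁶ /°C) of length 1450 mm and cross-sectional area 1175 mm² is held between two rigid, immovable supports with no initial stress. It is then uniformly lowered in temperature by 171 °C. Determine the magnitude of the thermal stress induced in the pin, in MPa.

With length fixed, the mechanical strain must cancel the thermal strain αΔT = 22.3×10⁻⁶ × 171 = 3813.3×10⁻⁶.
σ = EαΔT = 70×10³ × 22.3×10⁻⁶ × 171 = 266.9 MPa (tensile; the pin is trying to contract).

σ ≈ 267 MPa (tensile)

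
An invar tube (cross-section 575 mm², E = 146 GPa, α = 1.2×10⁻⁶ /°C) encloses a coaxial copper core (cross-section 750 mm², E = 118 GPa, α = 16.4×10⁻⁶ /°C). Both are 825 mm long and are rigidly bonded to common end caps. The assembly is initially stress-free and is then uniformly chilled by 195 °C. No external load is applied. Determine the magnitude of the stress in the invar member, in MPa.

Both members must finish at the same length. With the larger α, the copper tends to over-contract; the plates restrain it, putting the copper in tension and the invar in compression. With no external load the two internal forces are equal and opposite, magnitude P.
Compatibility of the two members (thermal + elastic change equal): (α₁ − α₂)ΔT = P·[1/(A₁E₁) + 1/(A₂E₂)].
|α₁ − α₂|·ΔT = 15.2×10⁻⁶ × 195 = 0.002964.
1/(A₁E₁) + 1/(A₂E₂) = 1/(575×146×10³) + 1/(750×118×10³) = 2.321×10⁻⁸ N⁻¹.
P = 0.002964 / 2.321×10⁻⁸ = 127700 N = 127.7 kN.
σ_{invar} = P/A₁ = 127700/575 = 222.1 MPa, compressive.

σ ≈ 222 MPa (compressive)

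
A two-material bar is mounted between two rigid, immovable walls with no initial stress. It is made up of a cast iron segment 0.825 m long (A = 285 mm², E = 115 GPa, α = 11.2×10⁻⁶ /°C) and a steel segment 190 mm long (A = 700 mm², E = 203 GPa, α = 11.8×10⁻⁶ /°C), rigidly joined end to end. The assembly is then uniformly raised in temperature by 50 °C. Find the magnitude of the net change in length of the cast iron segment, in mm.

|ΔL| ≈ 0.0831 mm

With the walls removed the bar would change length by δ_free = Σ αᵢΔT Lᵢ = 11.2×10⁻⁶×50×825 + 11.8×10⁻⁶×50×190 = 0.5741 mm.
The walls prevent any net length change, so an axial force P (same in every segment) develops. Compatibility: P · Σ Lᵢ/(AᵢEᵢ) = δ_free.
Σ Lᵢ/(AᵢEᵢ) = 825/(285×115×10³) + 190/(700×203×10³) = 2.651×10⁻⁵ mm/N.
So P = 0.5741 / 2.651×10⁻⁵ = 21.66 kN, compressive.
For the cast iron segment, free thermal change = 11.2×10⁻⁶×50×825 = 0.462 mm and elastic change from P = 21660×825/(285×115×10³) = 0.5451 mm; these oppose, so the net change is 0.0831 mm (segment shortens).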